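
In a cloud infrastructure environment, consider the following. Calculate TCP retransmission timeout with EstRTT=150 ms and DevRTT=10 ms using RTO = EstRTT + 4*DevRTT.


Given: EstRTT = 150 ms, DevRTT = 10 ms
Timeout = EstRTT + 4 * DevRTT
4 * DevRTT = 4 * 10 = 40
Timeout = 150 + 40 = 190 ms

190


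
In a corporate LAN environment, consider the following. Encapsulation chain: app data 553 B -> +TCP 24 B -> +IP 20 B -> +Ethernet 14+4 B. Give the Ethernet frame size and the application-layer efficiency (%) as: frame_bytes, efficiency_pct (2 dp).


TCP segment = 553 + 24 = 577 B
IP packet = 577 + 20 = 597 B
Ethernet frame = 597 + 14 + 4 = 615 B
Efficiency = app / frame = 553 / 615 = 0.899187 = 89.9187% -> 89.92% (2 dp)

615, 89.92


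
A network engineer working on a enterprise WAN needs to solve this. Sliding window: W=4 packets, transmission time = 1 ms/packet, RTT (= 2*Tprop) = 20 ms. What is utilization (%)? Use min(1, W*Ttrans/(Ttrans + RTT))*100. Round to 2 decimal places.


Given: W = 4, Ttrans = 1 ms, RTT = 20 ms (= 2 * Tprop, Tprop = 10 ms)
Cycle time = Ttrans + RTT = 1 + 20 = 21 ms (first packet sent until its ACK returns)
W * Ttrans = 4 * 1 = 4 ms of sending per cycle
W * Ttrans / (Ttrans + RTT) = 4 / 21 = 0.190476
U = min(1, 0.190476) = 0.190476
U% = 19.05%

19.05


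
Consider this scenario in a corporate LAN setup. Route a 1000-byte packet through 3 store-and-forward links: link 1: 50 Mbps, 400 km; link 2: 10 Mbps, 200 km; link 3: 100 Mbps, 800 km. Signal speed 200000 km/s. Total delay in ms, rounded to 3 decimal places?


Packet = 1000 bytes = 8000 bits. Store-and-forward: sum (t_trans + t_prop) per link.
Link 1: t_trans = 8000/(50*10^6) s = 0.1600 ms; t_prop = 400/200000 s = 2.0000 ms; subtotal = 2.1600 ms
Link 2: t_trans = 8000/(10*10^6) s = 0.8000 ms; t_prop = 200/200000 s = 1.0000 ms; subtotal = 1.8000 ms
Link 3: t_trans = 8000/(100*10^6) s = 0.0800 ms; t_prop = 800/200000 s = 4.0000 ms; subtotal = 4.0800 ms
End-to-end = 2.1600 + 1.8000 + 4.0800 = 8.0400 ms -> 8.040 ms (3 dp)

8.040


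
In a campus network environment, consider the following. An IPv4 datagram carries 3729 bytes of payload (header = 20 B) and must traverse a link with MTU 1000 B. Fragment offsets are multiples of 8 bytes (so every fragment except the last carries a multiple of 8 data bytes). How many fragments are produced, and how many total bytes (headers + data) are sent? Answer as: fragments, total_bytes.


Max data per non-final fragment = floor((MTU - header)/8)*8 = floor((1000 - 20)/8)*8 = floor(980/8)*8 = 976 B
Final fragment needs no 8-byte alignment: it can carry up to MTU - header = 980 B
Non-final fragments needed = ceil((payload - 980) / 976) = ceil(2749/976) = ceil(2.8166) = 3
Number of fragments = 3 + 1 = 4
Fragment sizes (data): 3 * 976 B + 801 B (last, 801 <= 980 OK)
Total bytes sent = payload + n_frags * header = 3729 + 4*20 = 3729 + 80 = 3809 B

4, 3809


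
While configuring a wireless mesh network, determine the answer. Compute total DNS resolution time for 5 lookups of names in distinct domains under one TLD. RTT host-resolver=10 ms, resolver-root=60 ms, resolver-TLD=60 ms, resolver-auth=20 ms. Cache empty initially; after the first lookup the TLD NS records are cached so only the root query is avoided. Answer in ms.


Lookup 1 (cold cache): local + root + TLD + auth = 10 + 60 + 60 + 20 = 150 ms
Lookups 2..5 (TLD NS cached -> skip root; new domain -> still ask TLD and auth): local + TLD + auth = 10 + 60 + 20 = 90 ms each
Remaining 4 lookups: 4 * 90 = 360 ms
Total = 150 + 360 = 510 ms

510


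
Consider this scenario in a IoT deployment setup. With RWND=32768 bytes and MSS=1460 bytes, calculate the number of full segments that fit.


Given: RWND = 32768 bytes, MSS = 1460 bytes
Full segments = floor(RWND / MSS)
Full segments = floor(32768 / 1460)
Full segments = floor(22.4438) = 22

22


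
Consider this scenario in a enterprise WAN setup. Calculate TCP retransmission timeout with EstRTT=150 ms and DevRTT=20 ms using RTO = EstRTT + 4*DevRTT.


Given: EstRTT = 150 ms, DevRTT = 20 ms
Timeout = EstRTT + 4 * DevRTT
4 * DevRTT = 4 * 20 = 80
Timeout = 150 + 80 = 230 ms

230


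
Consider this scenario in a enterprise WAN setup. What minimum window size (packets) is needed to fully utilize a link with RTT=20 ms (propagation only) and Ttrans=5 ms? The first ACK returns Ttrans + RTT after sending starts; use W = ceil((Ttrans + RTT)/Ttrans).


Given: Ttrans = 5 ms, RTT = 20 ms (= 2 * Tprop, Tprop = 10 ms)
Time until first ACK returns = Ttrans + RTT = 5 + 20 = 25 ms
Need W * Ttrans >= Ttrans + RTT  ->  W >= (Ttrans + RTT) / Ttrans
(Ttrans + RTT) / Ttrans = 25 / 5 = 5
W_min = ceil(5) = 5

5


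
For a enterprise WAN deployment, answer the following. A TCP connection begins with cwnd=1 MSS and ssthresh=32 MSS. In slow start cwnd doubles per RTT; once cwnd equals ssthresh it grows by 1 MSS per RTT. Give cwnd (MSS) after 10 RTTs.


RTT 0: cwnd = 1 MSS (initial)
RTT 1: cwnd = 2 MSS (slow start, doubled)
RTT 2: cwnd = 4 MSS (slow start, doubled)
RTT 3: cwnd = 8 MSS (slow start, doubled)
RTT 4: cwnd = 16 MSS (slow start, doubled)
RTT 5: cwnd = 32 MSS (slow start, doubled)
RTT 6: cwnd = 33 MSS (congestion avoidance, +1)
RTT 7: cwnd = 34 MSS (congestion avoidance, +1)
RTT 8: cwnd = 35 MSS (congestion avoidance, +1)
RTT 9: cwnd = 36 MSS (congestion avoidance, +1)
RTT 10: cwnd = 37 MSS (congestion avoidance, +1)

37


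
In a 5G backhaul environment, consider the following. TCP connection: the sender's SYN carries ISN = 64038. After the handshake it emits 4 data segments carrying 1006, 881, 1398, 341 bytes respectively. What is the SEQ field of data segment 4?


The SYN occupies sequence number ISN = 64038, so the first data byte is ISN + 1 = 64039.
SEQ of data segment i = (ISN + 1) + sum of payload sizes of segments 1..i-1.
Segment 1: SEQ = 64039, payload = 1006 bytes
Segment 2: SEQ = 65045, payload = 881 bytes
Segment 3: SEQ = 65926, payload = 1398 bytes
Segment 4: SEQ = 67324, payload = 341 bytes
SEQ of segment 4 = 64039 + 1006 + 881 + 1398 = 67324

67324


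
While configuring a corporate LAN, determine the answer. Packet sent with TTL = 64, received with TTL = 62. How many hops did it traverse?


Given: initial TTL = 64, received TTL = 62
Hops = initial TTL - received TTL
Hops = 64 - 62 = 2

2


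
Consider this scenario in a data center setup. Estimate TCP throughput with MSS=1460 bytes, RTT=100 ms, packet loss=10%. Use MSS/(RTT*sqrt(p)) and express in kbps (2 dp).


Given: MSS = 1460 bytes, RTT = 100 ms, loss = 10%
RTT in seconds = 100 / 1000 = 0.1
Loss rate = 10% = 0.1
sqrt(loss) = sqrt(0.1) = 0.316227766017
Throughput (bytes/s) = 1460 / (0.1 * 0.316227766017) = 46169.2538
Throughput (kbps) = 46169.2538 * 8 / 1000 = 369.354031 -> 369.35 kbps (2 dp)

369.35


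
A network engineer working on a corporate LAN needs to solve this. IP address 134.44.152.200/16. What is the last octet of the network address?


Given: IP = 134.44.152.200, prefix = /16
Subnet mask = 255.255.0.0
Last octet of IP: 200
Last octet of mask: 0
Network last octet = 200 AND 0 = 0

0


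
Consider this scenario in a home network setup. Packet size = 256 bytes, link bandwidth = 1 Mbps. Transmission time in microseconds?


Given: packet = 256 bytes, bandwidth = 1 Mbps
Packet in bits = 256 * 8 = 2048 bits
Bandwidth = 1 * 10^6 = 1000000 bps
Time = 2048 / 1000000 seconds
Time in us = 2048 * 10^6 / 1000000 = 2048

2048


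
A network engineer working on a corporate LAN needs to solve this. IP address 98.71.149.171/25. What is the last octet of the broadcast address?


Given: IP = 98.71.149.171, prefix = /25
Host bits = 32 - 25 = 7
Network last octet = 171 AND mask = 128
Host part size = 2^7 - 1 = 127
Broadcast last octet = 128 OR 127 = 255

255


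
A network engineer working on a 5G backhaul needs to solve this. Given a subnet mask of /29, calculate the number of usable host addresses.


Given: subnet mask /29
Host bits = 32 - 29 = 3
Total addresses = 2^3 = 8
Usable hosts = 8 - 2 (network + broadcast) = 6

6


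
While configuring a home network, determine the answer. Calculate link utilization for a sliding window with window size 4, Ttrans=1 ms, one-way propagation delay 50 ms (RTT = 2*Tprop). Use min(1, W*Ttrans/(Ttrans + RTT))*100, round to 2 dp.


Given: W = 4, Ttrans = 1 ms, RTT = 100 ms (= 2 * Tprop, Tprop = 50 ms)
Cycle time = Ttrans + RTT = 1 + 100 = 101 ms (first packet sent until its ACK returns)
W * Ttrans = 4 * 1 = 4 ms of sending per cycle
W * Ttrans / (Ttrans + RTT) = 4 / 101 = 0.039604
U = min(1, 0.039604) = 0.039604
U% = 3.96%

3.96


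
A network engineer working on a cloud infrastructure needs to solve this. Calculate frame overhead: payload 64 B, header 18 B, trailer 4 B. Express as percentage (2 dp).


Given: payload = 64 B, header = 18 B, trailer = 4 B
Overhead bytes = header + trailer = 18 + 4 = 22
Total frame = payload + overhead = 64 + 22 = 86
Overhead % = 22 / 86 * 100 = 25.5814% -> 25.58% (2 dp)

25.58


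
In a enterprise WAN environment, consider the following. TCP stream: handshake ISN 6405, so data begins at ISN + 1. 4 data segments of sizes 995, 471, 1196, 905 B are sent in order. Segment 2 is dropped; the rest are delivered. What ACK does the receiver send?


SYN uses sequence number 6405; first data byte = ISN + 1 = 6406.
Segment 1: SEQ = 6406, len = 995 B, covers [6406, 7400]
Segment 2: SEQ = 7401, len = 471 B, covers [7401, 7871] [LOST]
Segment 3: SEQ = 7872, len = 1196 B, covers [7872, 9067]
Segment 4: SEQ = 9068, len = 905 B, covers [9068, 9972]
In-order data received: bytes [6406, 7400] (segments 1..1).
Segment 2 missing -> gap begins at byte 7401; later segments buffered out of order.
Cumulative ACK = next expected in-order byte = 6406 + 995 = 7401

7401


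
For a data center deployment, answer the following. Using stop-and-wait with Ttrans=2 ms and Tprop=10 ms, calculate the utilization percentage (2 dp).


Given: Ttrans = 2 ms, Tprop = 10 ms
RTT = 2 * Tprop = 2 * 10 = 20 ms
U = Ttrans / (Ttrans + RTT)
U = 2 / (2 + 20)
U = 2 / 22 = 0.090909
U% = 9.09%

9.09


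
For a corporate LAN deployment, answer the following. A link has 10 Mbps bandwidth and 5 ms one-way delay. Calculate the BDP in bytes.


Given: bandwidth = 10 Mbps, delay = 5 ms
BDP in bits = 10 * 10^6 * 5 / 1000
BDP in bits = 50000
BDP in bytes = 50000 / 8 = 6250

6250


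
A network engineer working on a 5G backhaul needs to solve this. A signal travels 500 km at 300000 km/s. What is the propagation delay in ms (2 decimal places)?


Given: distance = 500 km, speed = 300000 km/s
Delay = distance / speed = 500 / 300000 seconds
Delay in ms = 500 * 1000 / 300000
Delay = 1.6667 ms
Rounded to 2 dp = 1.67 ms

1.67


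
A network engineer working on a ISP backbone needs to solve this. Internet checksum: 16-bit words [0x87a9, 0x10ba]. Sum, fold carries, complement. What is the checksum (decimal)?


Given words: [0x87a9, 0x10ba]
Step 1: Sum all words
Raw sum = 34729 + 4282 = 39011
One's complement = ~39011 & 0xFFFF = 26524

26524


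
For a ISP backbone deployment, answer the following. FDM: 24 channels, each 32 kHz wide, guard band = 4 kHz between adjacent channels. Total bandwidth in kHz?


Given: 24 channels, 32 kHz each, guard = 4 kHz
Channel bandwidth = 24 * 32 = 768 kHz
Guard bands = 23 gaps * 4 kHz = 92 kHz
Total = 768 + 92 = 860 kHz

860


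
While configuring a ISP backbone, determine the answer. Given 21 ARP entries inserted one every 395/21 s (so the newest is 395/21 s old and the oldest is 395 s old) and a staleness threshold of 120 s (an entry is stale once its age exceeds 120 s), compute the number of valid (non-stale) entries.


Ages are k * 395/21 s for k = 1..21 (spacing = 18.8095 s).
Entry k is valid iff k * 395/21 <= 120 iff k <= 21 * 120 / 395 = 6.3797
n_valid = floor(6.3797) = 6
(n_stale = 21 - 6 = 15)

6


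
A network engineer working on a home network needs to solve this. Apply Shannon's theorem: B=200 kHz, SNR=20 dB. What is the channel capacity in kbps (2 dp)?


Given: B = 200 kHz, SNR = 20 dB
SNR linear = 10^(20/10) = 100
1 + SNR = 101
log2(101) = 6.6582114828
C = 200 * 1000 * 6.6582114828 = 1331642.2966 bps
C = 1331.642297 kbps -> 1331.64 kbps (2 dp)

1331.64


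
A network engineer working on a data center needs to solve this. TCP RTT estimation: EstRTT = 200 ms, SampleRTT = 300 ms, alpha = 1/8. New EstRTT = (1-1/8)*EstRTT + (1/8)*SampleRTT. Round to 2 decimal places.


Given: EstRTT = 200 ms, SampleRTT = 300 ms, alpha = 1/8
New EstRTT = (1 - alpha) * EstRTT + alpha * SampleRTT
(7/8) * 200 = 175
(1/8) * 300 = 37.5
New EstRTT = 175 + 37.5 = 212.5 ms -> 212.50 ms (2 dp)

212.50


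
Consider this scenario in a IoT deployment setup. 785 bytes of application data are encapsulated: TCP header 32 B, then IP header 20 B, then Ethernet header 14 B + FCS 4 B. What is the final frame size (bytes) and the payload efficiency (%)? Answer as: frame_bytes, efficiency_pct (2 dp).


TCP segment = 785 + 32 = 817 B
IP packet = 817 + 20 = 837 B
Ethernet frame = 837 + 14 + 4 = 855 B
Efficiency = app / frame = 785 / 855 = 0.918129 = 91.8129% -> 91.81% (2 dp)

855, 91.81


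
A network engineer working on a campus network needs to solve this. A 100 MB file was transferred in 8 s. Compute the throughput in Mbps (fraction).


Given: file = 100 MB, time = 8 s
File in Mb = 100 * 8 = 800 Mb
Throughput = 800 / 8 Mbps
Throughput = 100 Mbps

100


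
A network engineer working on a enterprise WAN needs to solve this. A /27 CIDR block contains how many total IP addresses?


Given: CIDR prefix /27
Host bits = 32 - 27 = 5
Total addresses = 2^5 = 32

32


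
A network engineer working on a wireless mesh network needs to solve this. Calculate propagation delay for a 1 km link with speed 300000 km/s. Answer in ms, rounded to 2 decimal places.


Given: distance = 1 km, speed = 300000 km/s
Delay = distance / speed = 1 / 300000 seconds
Delay in ms = 1 * 1000 / 300000
Delay = 0.0033 ms
Rounded to 2 dp = 0.00 ms

0.00


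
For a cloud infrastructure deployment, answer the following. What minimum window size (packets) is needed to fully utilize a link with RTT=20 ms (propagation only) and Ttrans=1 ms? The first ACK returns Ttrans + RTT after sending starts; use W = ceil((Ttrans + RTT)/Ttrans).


Given: Ttrans = 1 ms, RTT = 20 ms (= 2 * Tprop, Tprop = 10 ms)
Time until first ACK returns = Ttrans + RTT = 1 + 20 = 21 ms
Need W * Ttrans >= Ttrans + RTT  ->  W >= (Ttrans + RTT) / Ttrans
(Ttrans + RTT) / Ttrans = 21 / 1 = 21
W_min = ceil(21) = 21

21


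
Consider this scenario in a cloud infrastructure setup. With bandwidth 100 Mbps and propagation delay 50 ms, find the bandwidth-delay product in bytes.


Given: bandwidth = 100 Mbps, delay = 50 ms
BDP in bits = 100 * 10^6 * 50 / 1000
BDP in bits = 5000000
BDP in bytes = 5000000 / 8 = 625000

625000


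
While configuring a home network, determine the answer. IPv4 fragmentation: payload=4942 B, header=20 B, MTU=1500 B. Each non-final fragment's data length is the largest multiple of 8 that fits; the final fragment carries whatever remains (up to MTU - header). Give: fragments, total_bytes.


Max data per non-final fragment = floor((MTU - header)/8)*8 = floor((1500 - 20)/8)*8 = floor(1480/8)*8 = 1480 B
Final fragment needs no 8-byte alignment: it can carry up to MTU - header = 1480 B
Non-final fragments needed = ceil((payload - 1480) / 1480) = ceil(3462/1480) = ceil(2.3392) = 3
Number of fragments = 3 + 1 = 4
Fragment sizes (data): 3 * 1480 B + 502 B (last, 502 <= 1480 OK)
Total bytes sent = payload + n_frags * header = 4942 + 4*20 = 4942 + 80 = 5022 B

4, 5022


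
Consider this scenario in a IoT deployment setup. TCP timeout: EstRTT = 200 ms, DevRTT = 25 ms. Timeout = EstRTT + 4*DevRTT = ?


Given: EstRTT = 200 ms, DevRTT = 25 ms
Timeout = EstRTT + 4 * DevRTT
4 * DevRTT = 4 * 25 = 100
Timeout = 200 + 100 = 300 ms

300


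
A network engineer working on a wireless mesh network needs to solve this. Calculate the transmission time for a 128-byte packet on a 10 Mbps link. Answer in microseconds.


Given: packet = 128 bytes, bandwidth = 10 Mbps
Packet in bits = 128 * 8 = 1024 bits
Bandwidth = 10 * 10^6 = 10000000 bps
Time = 1024 / 10000000 seconds
Time in us = 1024 * 10^6 / 10000000 = 102.4

102.4


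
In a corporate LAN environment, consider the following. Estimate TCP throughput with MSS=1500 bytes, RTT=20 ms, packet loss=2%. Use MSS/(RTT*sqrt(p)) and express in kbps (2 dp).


Given: MSS = 1500 bytes, RTT = 20 ms, loss = 2%
RTT in seconds = 20 / 1000 = 0.02
Loss rate = 2% = 0.02
sqrt(loss) = sqrt(0.02) = 0.141421356237
Throughput (bytes/s) = 1500 / (0.02 * 0.141421356237) = 530330.0859
Throughput (kbps) = 530330.0859 * 8 / 1000 = 4242.640687 -> 4242.64 kbps (2 dp)

4242.64


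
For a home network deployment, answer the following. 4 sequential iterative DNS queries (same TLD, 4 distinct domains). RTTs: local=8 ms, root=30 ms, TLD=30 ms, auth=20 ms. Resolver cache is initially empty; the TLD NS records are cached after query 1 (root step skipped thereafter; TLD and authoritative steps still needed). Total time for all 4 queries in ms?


Lookup 1 (cold cache): local + root + TLD + auth = 8 + 30 + 30 + 20 = 88 ms
Lookups 2..4 (TLD NS cached -> skip root; new domain -> still ask TLD and auth): local + TLD + auth = 8 + 30 + 20 = 58 ms each
Remaining 3 lookups: 3 * 58 = 174 ms
Total = 88 + 174 = 262 ms

262


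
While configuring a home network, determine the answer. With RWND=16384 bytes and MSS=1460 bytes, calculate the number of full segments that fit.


Given: RWND = 16384 bytes, MSS = 1460 bytes
Full segments = floor(RWND / MSS)
Full segments = floor(16384 / 1460)
Full segments = floor(11.2219) = 11

11


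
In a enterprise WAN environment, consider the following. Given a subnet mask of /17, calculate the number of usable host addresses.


Given: subnet mask /17
Host bits = 32 - 17 = 15
Total addresses = 2^15 = 32768
Usable hosts = 32768 - 2 (network + broadcast) = 32766

32766


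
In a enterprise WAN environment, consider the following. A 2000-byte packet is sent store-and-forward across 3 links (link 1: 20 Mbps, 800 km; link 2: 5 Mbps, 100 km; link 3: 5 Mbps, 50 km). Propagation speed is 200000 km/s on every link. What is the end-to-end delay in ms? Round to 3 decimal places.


Packet = 2000 bytes = 16000 bits. Store-and-forward: sum (t_trans + t_prop) per link.
Link 1: t_trans = 16000/(20*10^6) s = 0.8000 ms; t_prop = 800/200000 s = 4.0000 ms; subtotal = 4.8000 ms
Link 2: t_trans = 16000/(5*10^6) s = 3.2000 ms; t_prop = 100/200000 s = 0.5000 ms; subtotal = 3.7000 ms
Link 3: t_trans = 16000/(5*10^6) s = 3.2000 ms; t_prop = 50/200000 s = 0.2500 ms; subtotal = 3.4500 ms
End-to-end = 4.8000 + 3.7000 + 3.4500 = 11.9500 ms -> 11.950 ms (3 dp)

11.950


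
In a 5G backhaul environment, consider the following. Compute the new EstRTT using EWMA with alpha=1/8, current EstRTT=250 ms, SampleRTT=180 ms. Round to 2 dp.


Given: EstRTT = 250 ms, SampleRTT = 180 ms, alpha = 1/8
New EstRTT = (1 - alpha) * EstRTT + alpha * SampleRTT
(7/8) * 250 = 218.75
(1/8) * 180 = 22.5
New EstRTT = 218.75 + 22.5 = 241.25 ms -> 241.25 ms (2 dp)

241.25


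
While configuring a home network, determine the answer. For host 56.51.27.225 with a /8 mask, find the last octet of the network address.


Given: IP = 56.51.27.225, prefix = /8
Subnet mask = 255.0.0.0
Last octet of IP: 225
Last octet of mask: 0
Network last octet = 225 AND 0 = 0

0


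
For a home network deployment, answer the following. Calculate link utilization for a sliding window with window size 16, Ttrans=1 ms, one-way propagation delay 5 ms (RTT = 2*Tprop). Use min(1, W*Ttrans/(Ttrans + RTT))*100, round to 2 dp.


Given: W = 16, Ttrans = 1 ms, RTT = 10 ms (= 2 * Tprop, Tprop = 5 ms)
Cycle time = Ttrans + RTT = 1 + 10 = 11 ms (first packet sent until its ACK returns)
W * Ttrans = 16 * 1 = 16 ms of sending per cycle
W * Ttrans / (Ttrans + RTT) = 16 / 11 = 1.454545
U = min(1, 1.454545) = 1.000000
U% = 100.00%

100.00


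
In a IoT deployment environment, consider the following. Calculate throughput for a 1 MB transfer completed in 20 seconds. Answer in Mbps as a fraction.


Given: file = 1 MB, time = 20 s
File in Mb = 1 * 8 = 8 Mb
Throughput = 8 / 20 Mbps
Throughput = 2/5 Mbps

2/5


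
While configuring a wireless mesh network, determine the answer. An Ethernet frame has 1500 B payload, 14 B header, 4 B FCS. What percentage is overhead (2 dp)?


Given: payload = 1500 B, header = 14 B, trailer = 4 B
Overhead bytes = header + trailer = 14 + 4 = 18
Total frame = payload + overhead = 1500 + 18 = 1518
Overhead % = 18 / 1518 * 100 = 1.1858% -> 1.19% (2 dp)

1.19


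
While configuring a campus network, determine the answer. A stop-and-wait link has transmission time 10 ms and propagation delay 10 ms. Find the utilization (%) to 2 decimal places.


Given: Ttrans = 10 ms, Tprop = 10 ms
RTT = 2 * Tprop = 2 * 10 = 20 ms
U = Ttrans / (Ttrans + RTT)
U = 10 / (10 + 20)
U = 10 / 30 = 0.333333
U% = 33.33%

33.33


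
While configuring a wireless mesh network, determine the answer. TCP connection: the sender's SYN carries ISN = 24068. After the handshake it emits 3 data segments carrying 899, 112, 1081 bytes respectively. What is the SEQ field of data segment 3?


The SYN occupies sequence number ISN = 24068, so the first data byte is ISN + 1 = 24069.
SEQ of data segment i = (ISN + 1) + sum of payload sizes of segments 1..i-1.
Segment 1: SEQ = 24069, payload = 899 bytes
Segment 2: SEQ = 24968, payload = 112 bytes
Segment 3: SEQ = 25080, payload = 1081 bytes
SEQ of segment 3 = 24069 + 899 + 112 = 25080

25080


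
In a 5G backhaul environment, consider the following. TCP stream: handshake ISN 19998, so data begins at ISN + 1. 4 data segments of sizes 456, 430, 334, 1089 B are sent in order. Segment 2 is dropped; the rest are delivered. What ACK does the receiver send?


SYN uses sequence number 19998; first data byte = ISN + 1 = 19999.
Segment 1: SEQ = 19999, len = 456 B, covers [19999, 20454]
Segment 2: SEQ = 20455, len = 430 B, covers [20455, 20884] [LOST]
Segment 3: SEQ = 20885, len = 334 B, covers [20885, 21218]
Segment 4: SEQ = 21219, len = 1089 B, covers [21219, 22307]
In-order data received: bytes [19999, 20454] (segments 1..1).
Segment 2 missing -> gap begins at byte 20455; later segments buffered out of order.
Cumulative ACK = next expected in-order byte = 19999 + 456 = 20455

20455


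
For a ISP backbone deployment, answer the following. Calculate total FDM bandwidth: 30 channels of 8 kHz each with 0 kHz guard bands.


Given: 30 channels, 8 kHz each, guard = 0 kHz
Channel bandwidth = 30 * 8 = 240 kHz
Guard bands = 29 gaps * 0 kHz = 0 kHz
Total = 240 + 0 = 240 kHz

240


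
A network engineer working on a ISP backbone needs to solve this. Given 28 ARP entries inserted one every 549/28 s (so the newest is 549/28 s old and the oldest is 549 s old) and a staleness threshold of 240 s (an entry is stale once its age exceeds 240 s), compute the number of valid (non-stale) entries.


Ages are k * 549/28 s for k = 1..28 (spacing = 19.6071 s).
Entry k is valid iff k * 549/28 <= 240 iff k <= 28 * 240 / 549 = 12.2404
n_valid = floor(12.2404) = 12
(n_stale = 28 - 12 = 16)

12


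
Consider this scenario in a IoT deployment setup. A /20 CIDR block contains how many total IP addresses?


Given: CIDR prefix /20
Host bits = 32 - 20 = 12
Total addresses = 2^12 = 4096

4096


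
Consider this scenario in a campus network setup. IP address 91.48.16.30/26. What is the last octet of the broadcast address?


Given: IP = 91.48.16.30, prefix = /26
Host bits = 32 - 26 = 6
Network last octet = 30 AND mask = 0
Host part size = 2^6 - 1 = 63
Broadcast last octet = 0 OR 63 = 63

63


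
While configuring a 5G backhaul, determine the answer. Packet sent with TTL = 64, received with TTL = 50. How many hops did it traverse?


Given: initial TTL = 64, received TTL = 50
Hops = initial TTL - received TTL
Hops = 64 - 50 = 14

14


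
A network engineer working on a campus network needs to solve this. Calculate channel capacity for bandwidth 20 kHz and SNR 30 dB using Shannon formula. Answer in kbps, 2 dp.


Given: B = 20 kHz, SNR = 30 dB
SNR linear = 10^(30/10) = 1000
1 + SNR = 1001
log2(1001) = 9.9672262588
C = 20 * 1000 * 9.9672262588 = 199344.5252 bps
C = 199.344525 kbps -> 199.34 kbps (2 dp)

199.34


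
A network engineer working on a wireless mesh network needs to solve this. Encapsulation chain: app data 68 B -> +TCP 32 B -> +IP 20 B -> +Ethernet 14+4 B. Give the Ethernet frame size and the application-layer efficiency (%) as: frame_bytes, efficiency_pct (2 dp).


TCP segment = 68 + 32 = 100 B
IP packet = 100 + 20 = 120 B
Ethernet frame = 120 + 14 + 4 = 138 B
Efficiency = app / frame = 68 / 138 = 0.492754 = 49.2754% -> 49.28% (2 dp)

138, 49.28


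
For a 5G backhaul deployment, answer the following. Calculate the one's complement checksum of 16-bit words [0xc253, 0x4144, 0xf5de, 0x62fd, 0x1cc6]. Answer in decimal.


Given words: [0xc253, 0x4144, 0xf5de, 0x62fd, 0x1cc6]
Step 1: Sum all words
Raw sum = 49747 + 16708 + 62942 + 25341 + 7366 = 162104
Step 2: Fold carry: (31032 + 2) = 31034
One's complement = ~31034 & 0xFFFF = 34501

34501


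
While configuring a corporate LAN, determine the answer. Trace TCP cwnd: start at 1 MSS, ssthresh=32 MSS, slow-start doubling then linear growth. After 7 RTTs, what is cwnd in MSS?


RTT 0: cwnd = 1 MSS (initial)
RTT 1: cwnd = 2 MSS (slow start, doubled)
RTT 2: cwnd = 4 MSS (slow start, doubled)
RTT 3: cwnd = 8 MSS (slow start, doubled)
RTT 4: cwnd = 16 MSS (slow start, doubled)
RTT 5: cwnd = 32 MSS (slow start, doubled)
RTT 6: cwnd = 33 MSS (congestion avoidance, +1)
RTT 7: cwnd = 34 MSS (congestion avoidance, +1)

34


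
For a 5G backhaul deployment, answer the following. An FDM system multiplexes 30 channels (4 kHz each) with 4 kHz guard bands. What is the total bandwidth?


Given: 30 channels, 4 kHz each, guard = 4 kHz
Channel bandwidth = 30 * 4 = 120 kHz
Guard bands = 29 gaps * 4 kHz = 116 kHz
Total = 120 + 116 = 236 kHz

236


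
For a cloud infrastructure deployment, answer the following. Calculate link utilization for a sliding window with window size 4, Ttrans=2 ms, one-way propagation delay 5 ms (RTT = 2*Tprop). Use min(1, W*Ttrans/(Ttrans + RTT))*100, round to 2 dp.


Given: W = 4, Ttrans = 2 ms, RTT = 10 ms (= 2 * Tprop, Tprop = 5 ms)
Cycle time = Ttrans + RTT = 2 + 10 = 12 ms (first packet sent until its ACK returns)
W * Ttrans = 4 * 2 = 8 ms of sending per cycle
W * Ttrans / (Ttrans + RTT) = 8 / 12 = 0.666667
U = min(1, 0.666667) = 0.666667
U% = 66.67%

66.67


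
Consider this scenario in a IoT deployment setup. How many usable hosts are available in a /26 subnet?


Given: subnet mask /26
Host bits = 32 - 26 = 6
Total addresses = 2^6 = 64
Usable hosts = 64 - 2 (network + broadcast) = 62

62


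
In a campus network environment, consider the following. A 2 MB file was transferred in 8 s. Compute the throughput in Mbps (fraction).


Given: file = 2 MB, time = 8 s
File in Mb = 2 * 8 = 16 Mb
Throughput = 16 / 8 Mbps
Throughput = 2 Mbps

2


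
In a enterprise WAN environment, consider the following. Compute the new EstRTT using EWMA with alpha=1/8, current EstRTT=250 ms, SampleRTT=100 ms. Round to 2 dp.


Given: EstRTT = 250 ms, SampleRTT = 100 ms, alpha = 1/8
New EstRTT = (1 - alpha) * EstRTT + alpha * SampleRTT
(7/8) * 250 = 218.75
(1/8) * 100 = 12.5
New EstRTT = 218.75 + 12.5 = 231.25 ms -> 231.25 ms (2 dp)

231.25


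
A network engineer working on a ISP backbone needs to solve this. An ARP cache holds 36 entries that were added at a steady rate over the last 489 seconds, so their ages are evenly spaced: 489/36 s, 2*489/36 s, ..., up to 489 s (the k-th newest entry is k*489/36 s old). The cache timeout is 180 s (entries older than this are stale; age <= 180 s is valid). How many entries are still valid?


Ages are k * 489/36 s for k = 1..36 (spacing = 13.5833 s).
Entry k is valid iff k * 489/36 <= 180 iff k <= 36 * 180 / 489 = 13.2515
n_valid = floor(13.2515) = 13
(n_stale = 36 - 13 = 23)

13


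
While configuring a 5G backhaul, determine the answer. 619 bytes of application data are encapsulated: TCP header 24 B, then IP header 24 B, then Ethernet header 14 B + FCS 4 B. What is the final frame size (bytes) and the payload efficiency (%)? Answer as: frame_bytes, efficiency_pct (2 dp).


TCP segment = 619 + 24 = 643 B
IP packet = 643 + 24 = 667 B
Ethernet frame = 667 + 14 + 4 = 685 B
Efficiency = app / frame = 619 / 685 = 0.903650 = 90.3650% -> 90.36% (2 dp)

685, 90.36


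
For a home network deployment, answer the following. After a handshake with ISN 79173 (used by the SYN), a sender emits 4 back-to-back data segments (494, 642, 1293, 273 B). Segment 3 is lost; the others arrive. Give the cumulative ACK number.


SYN uses sequence number 79173; first data byte = ISN + 1 = 79174.
Segment 1: SEQ = 79174, len = 494 B, covers [79174, 79667]
Segment 2: SEQ = 79668, len = 642 B, covers [79668, 80309]
Segment 3: SEQ = 80310, len = 1293 B, covers [80310, 81602] [LOST]
Segment 4: SEQ = 81603, len = 273 B, covers [81603, 81875]
In-order data received: bytes [79174, 80309] (segments 1..2).
Segment 3 missing -> gap begins at byte 80310; later segments buffered out of order.
Cumulative ACK = next expected in-order byte = 79174 + 494 + 642 = 80310

80310


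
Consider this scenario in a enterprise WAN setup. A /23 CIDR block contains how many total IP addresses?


Given: CIDR prefix /23
Host bits = 32 - 23 = 9
Total addresses = 2^9 = 512

512


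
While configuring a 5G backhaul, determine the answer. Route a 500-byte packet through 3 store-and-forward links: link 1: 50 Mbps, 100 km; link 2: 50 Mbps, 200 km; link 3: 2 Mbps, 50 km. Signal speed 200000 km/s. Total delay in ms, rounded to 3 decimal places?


Packet = 500 bytes = 4000 bits. Store-and-forward: sum (t_trans + t_prop) per link.
Link 1: t_trans = 4000/(50*10^6) s = 0.0800 ms; t_prop = 100/200000 s = 0.5000 ms; subtotal = 0.5800 ms
Link 2: t_trans = 4000/(50*10^6) s = 0.0800 ms; t_prop = 200/200000 s = 1.0000 ms; subtotal = 1.0800 ms
Link 3: t_trans = 4000/(2*10^6) s = 2.0000 ms; t_prop = 50/200000 s = 0.2500 ms; subtotal = 2.2500 ms
End-to-end = 0.5800 + 1.0800 + 2.2500 = 3.9100 ms -> 3.910 ms (3 dp)

3.910


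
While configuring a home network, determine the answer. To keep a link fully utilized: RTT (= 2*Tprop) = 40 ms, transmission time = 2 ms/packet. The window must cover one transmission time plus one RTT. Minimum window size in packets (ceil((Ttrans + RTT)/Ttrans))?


Given: Ttrans = 2 ms, RTT = 40 ms (= 2 * Tprop, Tprop = 20 ms)
Time until first ACK returns = Ttrans + RTT = 2 + 40 = 42 ms
Need W * Ttrans >= Ttrans + RTT  ->  W >= (Ttrans + RTT) / Ttrans
(Ttrans + RTT) / Ttrans = 42 / 2 = 21
W_min = ceil(21) = 21

21


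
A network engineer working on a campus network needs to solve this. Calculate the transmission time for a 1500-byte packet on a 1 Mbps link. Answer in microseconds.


Given: packet = 1500 bytes, bandwidth = 1 Mbps
Packet in bits = 1500 * 8 = 12000 bits
Bandwidth = 1 * 10^6 = 1000000 bps
Time = 12000 / 1000000 seconds
Time in us = 12000 * 10^6 / 1000000 = 12000

12000


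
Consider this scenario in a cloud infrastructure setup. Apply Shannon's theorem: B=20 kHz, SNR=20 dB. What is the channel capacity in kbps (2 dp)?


Given: B = 20 kHz, SNR = 20 dB
SNR linear = 10^(20/10) = 100
1 + SNR = 101
log2(101) = 6.6582114828
C = 20 * 1000 * 6.6582114828 = 133164.2297 bps
C = 133.164230 kbps -> 133.16 kbps (2 dp)

133.16


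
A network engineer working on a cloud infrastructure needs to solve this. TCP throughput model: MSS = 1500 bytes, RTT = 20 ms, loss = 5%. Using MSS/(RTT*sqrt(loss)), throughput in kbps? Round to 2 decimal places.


Given: MSS = 1500 bytes, RTT = 20 ms, loss = 5%
RTT in seconds = 20 / 1000 = 0.02
Loss rate = 5% = 0.05
sqrt(loss) = sqrt(0.05) = 0.223606797750
Throughput (bytes/s) = 1500 / (0.02 * 0.223606797750) = 335410.1966
Throughput (kbps) = 335410.1966 * 8 / 1000 = 2683.281573 -> 2683.28 kbps (2 dp)

2683.28


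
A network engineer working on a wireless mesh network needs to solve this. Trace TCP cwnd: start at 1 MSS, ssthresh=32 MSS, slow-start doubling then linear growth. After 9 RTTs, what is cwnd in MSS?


RTT 0: cwnd = 1 MSS (initial)
RTT 1: cwnd = 2 MSS (slow start, doubled)
RTT 2: cwnd = 4 MSS (slow start, doubled)
RTT 3: cwnd = 8 MSS (slow start, doubled)
RTT 4: cwnd = 16 MSS (slow start, doubled)
RTT 5: cwnd = 32 MSS (slow start, doubled)
RTT 6: cwnd = 33 MSS (congestion avoidance, +1)
RTT 7: cwnd = 34 MSS (congestion avoidance, +1)
RTT 8: cwnd = 35 MSS (congestion avoidance, +1)
RTT 9: cwnd = 36 MSS (congestion avoidance, +1)

36


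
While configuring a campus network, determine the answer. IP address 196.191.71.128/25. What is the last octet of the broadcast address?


Given: IP = 196.191.71.128, prefix = /25
Host bits = 32 - 25 = 7
Network last octet = 128 AND mask = 128
Host part size = 2^7 - 1 = 127
Broadcast last octet = 128 OR 127 = 255

255


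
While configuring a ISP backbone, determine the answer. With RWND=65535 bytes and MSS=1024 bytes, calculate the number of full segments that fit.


Given: RWND = 65535 bytes, MSS = 1024 bytes
Full segments = floor(RWND / MSS)
Full segments = floor(65535 / 1024)
Full segments = floor(63.999) = 63

63


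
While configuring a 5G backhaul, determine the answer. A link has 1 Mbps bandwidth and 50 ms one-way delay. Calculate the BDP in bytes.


Given: bandwidth = 1 Mbps, delay = 50 ms
BDP in bits = 1 * 10^6 * 50 / 1000
BDP in bits = 50000
BDP in bytes = 50000 / 8 = 6250

6250


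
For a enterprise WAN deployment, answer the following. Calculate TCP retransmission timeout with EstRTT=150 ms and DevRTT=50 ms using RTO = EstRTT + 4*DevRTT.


Given: EstRTT = 150 ms, DevRTT = 50 ms
Timeout = EstRTT + 4 * DevRTT
4 * DevRTT = 4 * 50 = 200
Timeout = 150 + 200 = 350 ms

350


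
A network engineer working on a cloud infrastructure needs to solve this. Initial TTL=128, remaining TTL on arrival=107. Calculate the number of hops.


Given: initial TTL = 128, received TTL = 107
Hops = initial TTL - received TTL
Hops = 128 - 107 = 21

21


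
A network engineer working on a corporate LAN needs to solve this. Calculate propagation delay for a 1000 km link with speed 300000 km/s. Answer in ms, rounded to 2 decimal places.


Given: distance = 1000 km, speed = 300000 km/s
Delay = distance / speed = 1000 / 300000 seconds
Delay in ms = 1000 * 1000 / 300000
Delay = 3.3333 ms
Rounded to 2 dp = 3.33 ms

3.33


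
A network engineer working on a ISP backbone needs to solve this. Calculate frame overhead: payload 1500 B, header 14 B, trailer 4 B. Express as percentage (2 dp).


Given: payload = 1500 B, header = 14 B, trailer = 4 B
Overhead bytes = header + trailer = 14 + 4 = 18
Total frame = payload + overhead = 1500 + 18 = 1518
Overhead % = 18 / 1518 * 100 = 1.1858% -> 1.19% (2 dp)

1.19


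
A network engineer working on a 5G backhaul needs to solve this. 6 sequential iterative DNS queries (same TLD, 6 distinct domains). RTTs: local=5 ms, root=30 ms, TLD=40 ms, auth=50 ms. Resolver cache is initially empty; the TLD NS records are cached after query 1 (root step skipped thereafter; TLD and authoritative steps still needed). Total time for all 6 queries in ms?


Lookup 1 (cold cache): local + root + TLD + auth = 5 + 30 + 40 + 50 = 125 ms
Lookups 2..6 (TLD NS cached -> skip root; new domain -> still ask TLD and auth): local + TLD + auth = 5 + 40 + 50 = 95 ms each
Remaining 5 lookups: 5 * 95 = 475 ms
Total = 125 + 475 = 600 ms

600


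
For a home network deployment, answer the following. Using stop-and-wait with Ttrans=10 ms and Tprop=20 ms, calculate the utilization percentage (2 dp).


Given: Ttrans = 10 ms, Tprop = 20 ms
RTT = 2 * Tprop = 2 * 20 = 40 ms
U = Ttrans / (Ttrans + RTT)
U = 10 / (10 + 40)
U = 10 / 50 = 0.2
U% = 20.00%

20.00


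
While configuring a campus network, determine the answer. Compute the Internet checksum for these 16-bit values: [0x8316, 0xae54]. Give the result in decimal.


Given words: [0x8316, 0xae54]
Step 1: Sum all words
Raw sum = 33558 + 44628 = 78186
Step 2: Fold carry: (12650 + 1) = 12651
One's complement = ~12651 & 0xFFFF = 52884

52884


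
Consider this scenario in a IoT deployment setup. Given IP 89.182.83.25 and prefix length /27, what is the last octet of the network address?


Given: IP = 89.182.83.25, prefix = /27
Subnet mask = 255.255.255.224
Last octet of IP: 25
Last octet of mask: 224
Network last octet = 25 AND 224 = 0

0


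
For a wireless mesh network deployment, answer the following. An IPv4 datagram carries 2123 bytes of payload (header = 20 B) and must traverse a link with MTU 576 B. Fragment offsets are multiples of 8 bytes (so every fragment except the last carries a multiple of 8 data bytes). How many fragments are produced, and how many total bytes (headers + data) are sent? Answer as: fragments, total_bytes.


Max data per non-final fragment = floor((MTU - header)/8)*8 = floor((576 - 20)/8)*8 = floor(556/8)*8 = 552 B
Final fragment needs no 8-byte alignment: it can carry up to MTU - header = 556 B
Non-final fragments needed = ceil((payload - 556) / 552) = ceil(1567/552) = ceil(2.8388) = 3
Number of fragments = 3 + 1 = 4
Fragment sizes (data): 3 * 552 B + 467 B (last, 467 <= 556 OK)
Total bytes sent = payload + n_frags * header = 2123 + 4*20 = 2123 + 80 = 2203 B

4, 2203


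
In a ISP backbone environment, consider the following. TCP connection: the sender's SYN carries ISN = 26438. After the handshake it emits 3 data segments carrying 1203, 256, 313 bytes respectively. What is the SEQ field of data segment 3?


The SYN occupies sequence number ISN = 26438, so the first data byte is ISN + 1 = 26439.
SEQ of data segment i = (ISN + 1) + sum of payload sizes of segments 1..i-1.
Segment 1: SEQ = 26439, payload = 1203 bytes
Segment 2: SEQ = 27642, payload = 256 bytes
Segment 3: SEQ = 27898, payload = 313 bytes
SEQ of segment 3 = 26439 + 1203 + 256 = 27898

27898


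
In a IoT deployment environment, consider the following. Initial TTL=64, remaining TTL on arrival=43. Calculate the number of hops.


Given: initial TTL = 64, received TTL = 43
Hops = initial TTL - received TTL
Hops = 64 - 43 = 21

21


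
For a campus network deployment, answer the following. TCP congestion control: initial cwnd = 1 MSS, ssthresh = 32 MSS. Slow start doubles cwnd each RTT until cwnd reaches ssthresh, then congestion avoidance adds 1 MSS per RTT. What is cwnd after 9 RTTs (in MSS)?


RTT 0: cwnd = 1 MSS (initial)
RTT 1: cwnd = 2 MSS (slow start, doubled)
RTT 2: cwnd = 4 MSS (slow start, doubled)
RTT 3: cwnd = 8 MSS (slow start, doubled)
RTT 4: cwnd = 16 MSS (slow start, doubled)
RTT 5: cwnd = 32 MSS (slow start, doubled)
RTT 6: cwnd = 33 MSS (congestion avoidance, +1)
RTT 7: cwnd = 34 MSS (congestion avoidance, +1)
RTT 8: cwnd = 35 MSS (congestion avoidance, +1)
RTT 9: cwnd = 36 MSS (congestion avoidance, +1)

36


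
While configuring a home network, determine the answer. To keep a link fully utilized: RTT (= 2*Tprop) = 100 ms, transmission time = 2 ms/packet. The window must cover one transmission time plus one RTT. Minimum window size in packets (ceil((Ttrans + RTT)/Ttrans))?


Given: Ttrans = 2 ms, RTT = 100 ms (= 2 * Tprop, Tprop = 50 ms)
Time until first ACK returns = Ttrans + RTT = 2 + 100 = 102 ms
Need W * Ttrans >= Ttrans + RTT  ->  W >= (Ttrans + RTT) / Ttrans
(Ttrans + RTT) / Ttrans = 102 / 2 = 51
W_min = ceil(51) = 51

51


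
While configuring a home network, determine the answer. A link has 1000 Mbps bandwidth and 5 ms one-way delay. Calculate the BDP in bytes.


Given: bandwidth = 1000 Mbps, delay = 5 ms
BDP in bits = 1000 * 10^6 * 5 / 1000
BDP in bits = 5000000
BDP in bytes = 5000000 / 8 = 625000

625000


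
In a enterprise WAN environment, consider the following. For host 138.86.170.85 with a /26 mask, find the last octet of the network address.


Given: IP = 138.86.170.85, prefix = /26
Subnet mask = 255.255.255.192
Last octet of IP: 85
Last octet of mask: 192
Network last octet = 85 AND 192 = 64

64
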